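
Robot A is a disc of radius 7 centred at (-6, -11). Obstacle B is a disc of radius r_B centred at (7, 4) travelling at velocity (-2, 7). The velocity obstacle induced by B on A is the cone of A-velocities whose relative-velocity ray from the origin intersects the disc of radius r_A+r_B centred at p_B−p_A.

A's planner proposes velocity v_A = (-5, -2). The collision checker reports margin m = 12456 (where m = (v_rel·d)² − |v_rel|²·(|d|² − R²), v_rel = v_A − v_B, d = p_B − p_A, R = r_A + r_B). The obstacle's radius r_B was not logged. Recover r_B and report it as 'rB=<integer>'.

m = 12456
d = (13, 15);  v_rel = (-3, -9),  |v_rel|² = 90
v_rel×d = (-3)·(15) − (-9)·(13) = 72
since m = R²·90 − 72²:  R² = (5184 + 12456) / 90 = 196
R = √196 = 14  ⇒  r_B = 14 − 7 = 7

rB=7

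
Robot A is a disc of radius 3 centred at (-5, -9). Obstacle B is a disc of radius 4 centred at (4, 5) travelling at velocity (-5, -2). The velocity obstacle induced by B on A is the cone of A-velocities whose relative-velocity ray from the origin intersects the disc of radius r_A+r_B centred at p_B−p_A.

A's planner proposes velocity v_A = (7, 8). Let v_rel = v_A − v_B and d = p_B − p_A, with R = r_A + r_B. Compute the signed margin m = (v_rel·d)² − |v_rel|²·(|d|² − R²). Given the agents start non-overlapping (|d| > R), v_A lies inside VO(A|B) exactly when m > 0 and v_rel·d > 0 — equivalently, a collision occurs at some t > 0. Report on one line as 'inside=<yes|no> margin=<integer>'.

d = (9, 14),  |d|² = 277;  R = 3+4 = 7,  c = 277−7² = 228
v_rel = (12, 10),  |v_rel|² = 244;  v_rel·d = (12)·(9) + (10)·(14) = 248
244·t² − 496·t + 228 = 0  ⇒  m = 248² − 244·228 = 5872
m = 5872 > 0,  v_rel·d = 248 > 0  ⇒  inside

inside=yes margin=5872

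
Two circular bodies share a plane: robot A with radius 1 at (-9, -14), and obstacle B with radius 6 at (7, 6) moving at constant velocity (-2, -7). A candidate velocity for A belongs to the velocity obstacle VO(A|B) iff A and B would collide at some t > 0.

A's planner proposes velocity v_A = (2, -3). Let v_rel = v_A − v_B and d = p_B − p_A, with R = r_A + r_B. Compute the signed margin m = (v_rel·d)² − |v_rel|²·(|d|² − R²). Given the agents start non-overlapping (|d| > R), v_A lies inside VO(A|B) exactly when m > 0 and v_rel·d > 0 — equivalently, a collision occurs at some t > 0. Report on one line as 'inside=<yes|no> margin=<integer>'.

d = (16, 20),  |d|² = 656;  R = 1+6 = 7,  c = 656−7² = 607
v_rel = (4, 4),  |v_rel|² = 32;  v_rel·d = (4)·(16) + (4)·(20) = 144
32·t² − 288·t + 607 = 0  ⇒  m = 144² − 32·607 = 1312
m = 1312 > 0,  v_rel·d = 144 > 0  ⇒  inside

inside=yes margin=1312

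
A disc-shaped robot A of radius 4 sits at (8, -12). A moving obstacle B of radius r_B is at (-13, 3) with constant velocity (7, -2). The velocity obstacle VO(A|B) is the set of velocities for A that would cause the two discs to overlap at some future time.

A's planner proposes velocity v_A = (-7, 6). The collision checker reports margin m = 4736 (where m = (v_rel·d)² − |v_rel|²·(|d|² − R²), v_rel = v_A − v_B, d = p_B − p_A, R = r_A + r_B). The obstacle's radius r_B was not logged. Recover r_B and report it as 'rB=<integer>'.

m = 4736
d = (-21, 15);  v_rel = (-14, 8),  |v_rel|² = 260
v_rel×d = (-14)·(15) − (8)·(-21) = -42
since m = R²·260 − (-42)²:  R² = (1764 + 4736) / 260 = 25
R = √25 = 5  ⇒  r_B = 5 − 4 = 1

rB=1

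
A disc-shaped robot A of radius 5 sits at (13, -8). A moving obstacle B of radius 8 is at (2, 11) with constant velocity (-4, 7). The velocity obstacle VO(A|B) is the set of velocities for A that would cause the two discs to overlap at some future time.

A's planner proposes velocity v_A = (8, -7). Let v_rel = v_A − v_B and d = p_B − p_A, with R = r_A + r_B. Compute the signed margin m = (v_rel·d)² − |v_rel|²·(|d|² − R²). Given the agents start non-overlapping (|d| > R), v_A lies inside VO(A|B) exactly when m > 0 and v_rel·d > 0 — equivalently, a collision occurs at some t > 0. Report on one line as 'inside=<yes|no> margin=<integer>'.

d = (-11, 19),  |d|² = 482;  R = 5+8 = 13,  c = 482−13² = 313
v_rel = (12, -14),  |v_rel|² = 340;  v_rel·d = (12)·(-11) + (-14)·(19) = -398
340·t² + 796·t + 313 = 0  ⇒  m = (-398)² − 340·313 = 51984
m = 51984 > 0,  v_rel·d = -398 < 0  ⇒  outside

inside=no margin=51984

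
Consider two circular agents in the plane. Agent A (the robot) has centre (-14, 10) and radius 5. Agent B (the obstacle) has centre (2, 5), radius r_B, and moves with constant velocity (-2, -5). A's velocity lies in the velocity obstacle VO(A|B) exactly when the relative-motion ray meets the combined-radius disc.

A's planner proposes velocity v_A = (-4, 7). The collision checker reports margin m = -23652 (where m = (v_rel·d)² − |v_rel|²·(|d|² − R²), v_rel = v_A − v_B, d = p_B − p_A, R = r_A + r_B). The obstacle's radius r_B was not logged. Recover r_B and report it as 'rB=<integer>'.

m = -23652
d = (16, -5);  v_rel = (-2, 12),  |v_rel|² = 148
v_rel×d = (-2)·(-5) − (12)·(16) = -182
since m = R²·148 − (-182)²:  R² = (33124 + -23652) / 148 = 64
R = √64 = 8  ⇒  r_B = 8 − 5 = 3

rB=3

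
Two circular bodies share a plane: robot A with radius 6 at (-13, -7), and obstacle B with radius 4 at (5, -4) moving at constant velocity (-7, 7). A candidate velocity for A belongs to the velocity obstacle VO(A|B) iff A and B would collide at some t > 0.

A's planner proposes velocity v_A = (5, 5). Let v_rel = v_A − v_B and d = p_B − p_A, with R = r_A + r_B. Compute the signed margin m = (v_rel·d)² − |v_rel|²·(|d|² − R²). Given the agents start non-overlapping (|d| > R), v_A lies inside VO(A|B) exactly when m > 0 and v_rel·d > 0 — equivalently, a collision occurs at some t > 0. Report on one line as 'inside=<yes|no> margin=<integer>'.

d = (18, 3),  |d|² = 333;  R = 6+4 = 10,  c = 333−10² = 233
v_rel = (12, -2),  |v_rel|² = 148;  v_rel·d = (12)·(18) + (-2)·(3) = 210
148·t² − 420·t + 233 = 0  ⇒  m = 210² − 148·233 = 9616
m = 9616 > 0,  v_rel·d = 210 > 0  ⇒  inside

inside=yes margin=9616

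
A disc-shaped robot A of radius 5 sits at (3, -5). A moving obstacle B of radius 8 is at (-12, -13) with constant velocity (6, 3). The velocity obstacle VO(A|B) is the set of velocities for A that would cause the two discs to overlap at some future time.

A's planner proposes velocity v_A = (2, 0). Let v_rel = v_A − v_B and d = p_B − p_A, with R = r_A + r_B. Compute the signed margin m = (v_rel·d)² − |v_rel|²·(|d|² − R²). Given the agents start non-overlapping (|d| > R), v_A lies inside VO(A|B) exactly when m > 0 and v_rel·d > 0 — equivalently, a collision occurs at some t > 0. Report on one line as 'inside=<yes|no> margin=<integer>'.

d = (-15, -8),  |d|² = 289;  R = 5+8 = 13,  c = 289−13² = 120
v_rel = (-4, -3),  |v_rel|² = 25;  v_rel·d = (-4)·(-15) + (-3)·(-8) = 84
25·t² − 168·t + 120 = 0  ⇒  m = 84² − 25·120 = 4056
m = 4056 > 0,  v_rel·d = 84 > 0  ⇒  inside

inside=yes margin=4056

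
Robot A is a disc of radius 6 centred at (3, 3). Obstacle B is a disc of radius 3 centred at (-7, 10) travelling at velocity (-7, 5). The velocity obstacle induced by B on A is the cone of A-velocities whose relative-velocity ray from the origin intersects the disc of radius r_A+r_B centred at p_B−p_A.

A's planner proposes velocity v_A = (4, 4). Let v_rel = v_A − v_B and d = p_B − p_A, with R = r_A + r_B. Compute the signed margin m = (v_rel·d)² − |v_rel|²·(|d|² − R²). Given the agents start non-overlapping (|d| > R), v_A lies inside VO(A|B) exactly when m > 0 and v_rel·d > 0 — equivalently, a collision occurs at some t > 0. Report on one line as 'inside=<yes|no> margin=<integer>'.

d = (-10, 7),  |d|² = 149;  R = 6+3 = 9,  c = 149−9² = 68
v_rel = (11, -1),  |v_rel|² = 122;  v_rel·d = (11)·(-10) + (-1)·(7) = -117
122·t² + 234·t + 68 = 0  ⇒  m = (-117)² − 122·68 = 5393
m = 5393 > 0,  v_rel·d = -117 < 0  ⇒  outside

inside=no margin=5393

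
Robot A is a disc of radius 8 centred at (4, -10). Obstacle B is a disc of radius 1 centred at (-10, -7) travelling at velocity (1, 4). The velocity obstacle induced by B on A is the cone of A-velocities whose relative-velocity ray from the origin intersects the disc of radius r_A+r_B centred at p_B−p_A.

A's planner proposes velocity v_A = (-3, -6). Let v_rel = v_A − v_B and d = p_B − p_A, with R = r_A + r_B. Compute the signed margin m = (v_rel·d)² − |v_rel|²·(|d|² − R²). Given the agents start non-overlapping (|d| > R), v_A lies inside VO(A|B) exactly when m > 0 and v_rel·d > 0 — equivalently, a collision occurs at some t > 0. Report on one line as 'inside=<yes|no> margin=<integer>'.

d = (-14, 3),  |d|² = 205;  R = 8+1 = 9,  c = 205−9² = 124
v_rel = (-4, -10),  |v_rel|² = 116;  v_rel·d = (-4)·(-14) + (-10)·(3) = 26
116·t² − 52·t + 124 = 0  ⇒  m = 26² − 116·124 = -13708
m = -13708 < 0,  v_rel·d = 26 > 0  ⇒  outside

inside=no margin=-13708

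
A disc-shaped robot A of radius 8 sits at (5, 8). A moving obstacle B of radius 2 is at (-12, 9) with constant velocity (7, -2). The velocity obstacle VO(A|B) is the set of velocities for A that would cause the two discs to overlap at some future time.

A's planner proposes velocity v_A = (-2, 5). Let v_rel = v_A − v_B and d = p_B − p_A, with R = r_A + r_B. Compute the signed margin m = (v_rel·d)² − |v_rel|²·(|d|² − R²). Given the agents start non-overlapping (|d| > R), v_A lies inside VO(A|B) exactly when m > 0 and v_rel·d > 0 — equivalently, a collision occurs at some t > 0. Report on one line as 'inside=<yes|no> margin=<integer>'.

d = (-17, 1),  |d|² = 290;  R = 8+2 = 10,  c = 290−10² = 190
v_rel = (-9, 7),  |v_rel|² = 130;  v_rel·d = (-9)·(-17) + (7)·(1) = 160
130·t² − 320·t + 190 = 0  ⇒  m = 160² − 130·190 = 900
m = 900 > 0,  v_rel·d = 160 > 0  ⇒  inside

inside=yes margin=900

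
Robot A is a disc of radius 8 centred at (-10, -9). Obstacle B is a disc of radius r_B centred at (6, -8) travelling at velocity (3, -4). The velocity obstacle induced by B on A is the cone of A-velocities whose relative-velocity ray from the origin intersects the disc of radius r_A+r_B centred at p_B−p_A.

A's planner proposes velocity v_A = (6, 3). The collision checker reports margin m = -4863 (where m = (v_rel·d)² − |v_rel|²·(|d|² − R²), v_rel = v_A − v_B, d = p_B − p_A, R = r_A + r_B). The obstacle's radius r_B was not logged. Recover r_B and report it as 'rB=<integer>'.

m = -4863
d = (16, 1);  v_rel = (3, 7),  |v_rel|² = 58
v_rel×d = (3)·(1) − (7)·(16) = -109
since m = R²·58 − (-109)²:  R² = (11881 + -4863) / 58 = 121
R = √121 = 11  ⇒  r_B = 11 − 8 = 3

rB=3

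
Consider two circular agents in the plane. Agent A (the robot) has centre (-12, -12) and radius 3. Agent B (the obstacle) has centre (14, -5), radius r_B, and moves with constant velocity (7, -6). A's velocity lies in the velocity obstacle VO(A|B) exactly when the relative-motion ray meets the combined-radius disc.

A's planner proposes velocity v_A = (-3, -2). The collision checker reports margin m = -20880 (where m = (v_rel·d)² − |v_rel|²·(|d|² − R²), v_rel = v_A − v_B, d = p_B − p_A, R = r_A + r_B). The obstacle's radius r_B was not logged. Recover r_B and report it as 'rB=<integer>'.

m = -20880
d = (26, 7);  v_rel = (-10, 4),  |v_rel|² = 116
v_rel×d = (-10)·(7) − (4)·(26) = -174
since m = R²·116 − (-174)²:  R² = (30276 + -20880) / 116 = 81
R = √81 = 9  ⇒  r_B = 9 − 3 = 6

rB=6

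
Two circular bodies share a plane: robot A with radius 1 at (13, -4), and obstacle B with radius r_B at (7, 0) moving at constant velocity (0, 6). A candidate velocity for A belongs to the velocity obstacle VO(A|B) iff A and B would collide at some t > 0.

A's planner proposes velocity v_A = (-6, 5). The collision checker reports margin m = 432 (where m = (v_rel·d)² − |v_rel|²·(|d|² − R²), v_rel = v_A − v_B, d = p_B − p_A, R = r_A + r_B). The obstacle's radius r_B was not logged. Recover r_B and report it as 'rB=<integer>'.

m = 432
d = (-6, 4);  v_rel = (-6, -1),  |v_rel|² = 37
v_rel×d = (-6)·(4) − (-1)·(-6) = -30
since m = R²·37 − (-30)²:  R² = (900 + 432) / 37 = 36
R = √36 = 6  ⇒  r_B = 6 − 1 = 5

rB=5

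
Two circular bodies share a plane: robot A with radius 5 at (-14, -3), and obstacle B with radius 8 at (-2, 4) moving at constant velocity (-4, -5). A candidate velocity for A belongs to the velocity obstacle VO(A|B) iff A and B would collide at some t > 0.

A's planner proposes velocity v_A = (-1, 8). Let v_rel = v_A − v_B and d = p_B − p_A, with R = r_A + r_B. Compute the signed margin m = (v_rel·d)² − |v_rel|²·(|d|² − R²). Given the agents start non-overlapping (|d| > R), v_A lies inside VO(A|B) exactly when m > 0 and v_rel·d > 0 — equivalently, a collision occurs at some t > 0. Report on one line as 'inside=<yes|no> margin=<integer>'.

d = (12, 7),  |d|² = 193;  R = 5+8 = 13,  c = 193−13² = 24
v_rel = (3, 13),  |v_rel|² = 178;  v_rel·d = (3)·(12) + (13)·(7) = 127
178·t² − 254·t + 24 = 0  ⇒  m = 127² − 178·24 = 11857
m = 11857 > 0,  v_rel·d = 127 > 0  ⇒  inside

inside=yes margin=11857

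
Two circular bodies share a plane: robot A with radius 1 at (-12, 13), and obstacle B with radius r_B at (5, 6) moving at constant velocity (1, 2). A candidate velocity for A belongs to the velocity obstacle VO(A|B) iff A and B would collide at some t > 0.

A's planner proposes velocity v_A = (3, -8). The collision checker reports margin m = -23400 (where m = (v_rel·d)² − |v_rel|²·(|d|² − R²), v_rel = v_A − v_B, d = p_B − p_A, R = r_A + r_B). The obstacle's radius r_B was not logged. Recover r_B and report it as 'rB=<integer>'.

m = -23400
d = (17, -7);  v_rel = (2, -10),  |v_rel|² = 104
v_rel×d = (2)·(-7) − (-10)·(17) = 156
since m = R²·104 − 156²:  R² = (24336 + -23400) / 104 = 9
R = √9 = 3  ⇒  r_B = 3 − 1 = 2

rB=2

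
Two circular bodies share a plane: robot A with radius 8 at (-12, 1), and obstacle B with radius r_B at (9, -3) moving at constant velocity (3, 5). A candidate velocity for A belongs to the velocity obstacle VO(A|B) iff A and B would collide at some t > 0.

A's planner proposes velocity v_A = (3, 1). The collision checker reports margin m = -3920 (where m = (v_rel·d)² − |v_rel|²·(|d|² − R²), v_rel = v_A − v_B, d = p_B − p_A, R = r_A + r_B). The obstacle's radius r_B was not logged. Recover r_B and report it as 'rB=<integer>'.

m = -3920
d = (21, -4);  v_rel = (0, -4),  |v_rel|² = 16
v_rel×d = (0)·(-4) − (-4)·(21) = 84
since m = R²·16 − 84²:  R² = (7056 + -3920) / 16 = 196
R = √196 = 14  ⇒  r_B = 14 − 8 = 6

rB=6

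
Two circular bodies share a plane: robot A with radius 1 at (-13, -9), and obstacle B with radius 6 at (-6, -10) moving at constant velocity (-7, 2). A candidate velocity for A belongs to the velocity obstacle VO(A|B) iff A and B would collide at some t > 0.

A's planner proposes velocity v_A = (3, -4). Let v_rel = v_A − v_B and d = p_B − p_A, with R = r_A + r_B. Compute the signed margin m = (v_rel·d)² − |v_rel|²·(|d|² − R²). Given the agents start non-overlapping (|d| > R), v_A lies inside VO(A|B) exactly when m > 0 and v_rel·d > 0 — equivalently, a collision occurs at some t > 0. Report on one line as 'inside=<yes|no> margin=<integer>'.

d = (7, -1),  |d|² = 50;  R = 1+6 = 7,  c = 50−7² = 1
v_rel = (10, -6),  |v_rel|² = 136;  v_rel·d = (10)·(7) + (-6)·(-1) = 76
136·t² − 152·t + 1 = 0  ⇒  m = 76² − 136·1 = 5640
m = 5640 > 0,  v_rel·d = 76 > 0  ⇒  inside

inside=yes margin=5640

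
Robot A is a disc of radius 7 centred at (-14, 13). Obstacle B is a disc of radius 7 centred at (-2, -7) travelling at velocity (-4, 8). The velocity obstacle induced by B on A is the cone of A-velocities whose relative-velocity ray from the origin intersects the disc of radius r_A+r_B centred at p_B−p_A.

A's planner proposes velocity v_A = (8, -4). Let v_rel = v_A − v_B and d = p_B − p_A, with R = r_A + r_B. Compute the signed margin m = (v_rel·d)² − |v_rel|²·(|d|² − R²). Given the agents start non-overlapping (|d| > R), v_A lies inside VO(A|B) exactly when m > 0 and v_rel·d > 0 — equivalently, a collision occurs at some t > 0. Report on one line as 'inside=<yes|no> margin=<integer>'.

d = (12, -20),  |d|² = 544;  R = 7+7 = 14,  c = 544−14² = 348
v_rel = (12, -12),  |v_rel|² = 288;  v_rel·d = (12)·(12) + (-12)·(-20) = 384
288·t² − 768·t + 348 = 0  ⇒  m = 384² − 288·348 = 47232
m = 47232 > 0,  v_rel·d = 384 > 0  ⇒  inside

inside=yes margin=47232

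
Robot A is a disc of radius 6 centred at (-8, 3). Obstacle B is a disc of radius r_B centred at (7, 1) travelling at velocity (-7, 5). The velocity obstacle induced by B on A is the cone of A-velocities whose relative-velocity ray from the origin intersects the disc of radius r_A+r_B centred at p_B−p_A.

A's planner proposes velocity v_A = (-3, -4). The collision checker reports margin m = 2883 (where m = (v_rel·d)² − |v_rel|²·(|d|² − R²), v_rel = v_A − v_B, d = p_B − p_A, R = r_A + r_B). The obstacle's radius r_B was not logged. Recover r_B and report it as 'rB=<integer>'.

m = 2883
d = (15, -2);  v_rel = (4, -9),  |v_rel|² = 97
v_rel×d = (4)·(-2) − (-9)·(15) = 127
since m = R²·97 − 127²:  R² = (16129 + 2883) / 97 = 196
R = √196 = 14  ⇒  r_B = 14 − 6 = 8

rB=8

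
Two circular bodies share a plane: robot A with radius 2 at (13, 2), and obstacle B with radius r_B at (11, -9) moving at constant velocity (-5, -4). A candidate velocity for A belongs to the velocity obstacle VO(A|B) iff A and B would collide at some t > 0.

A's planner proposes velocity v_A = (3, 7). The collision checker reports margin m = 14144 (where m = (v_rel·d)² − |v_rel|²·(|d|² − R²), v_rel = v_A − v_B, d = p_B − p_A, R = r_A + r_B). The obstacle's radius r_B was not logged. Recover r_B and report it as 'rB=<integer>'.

m = 14144
d = (-2, -11);  v_rel = (8, 11),  |v_rel|² = 185
v_rel×d = (8)·(-11) − (11)·(-2) = -66
since m = R²·185 − (-66)²:  R² = (4356 + 14144) / 185 = 100
R = √100 = 10  ⇒  r_B = 10 − 2 = 8

rB=8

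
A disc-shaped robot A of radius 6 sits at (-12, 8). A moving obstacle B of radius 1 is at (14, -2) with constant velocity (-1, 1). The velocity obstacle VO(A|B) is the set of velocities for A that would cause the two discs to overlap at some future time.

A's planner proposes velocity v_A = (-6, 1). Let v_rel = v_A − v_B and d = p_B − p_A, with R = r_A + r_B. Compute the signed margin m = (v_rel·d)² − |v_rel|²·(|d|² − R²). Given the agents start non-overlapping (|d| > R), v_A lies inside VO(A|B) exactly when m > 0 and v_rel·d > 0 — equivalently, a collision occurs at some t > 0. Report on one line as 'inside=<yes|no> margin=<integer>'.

d = (26, -10),  |d|² = 776;  R = 6+1 = 7,  c = 776−7² = 727
v_rel = (-5, 0),  |v_rel|² = 25;  v_rel·d = (-5)·(26) + (0)·(-10) = -130
25·t² + 260·t + 727 = 0  ⇒  m = (-130)² − 25·727 = -1275
m = -1275 < 0,  v_rel·d = -130 < 0  ⇒  outside

inside=no margin=-1275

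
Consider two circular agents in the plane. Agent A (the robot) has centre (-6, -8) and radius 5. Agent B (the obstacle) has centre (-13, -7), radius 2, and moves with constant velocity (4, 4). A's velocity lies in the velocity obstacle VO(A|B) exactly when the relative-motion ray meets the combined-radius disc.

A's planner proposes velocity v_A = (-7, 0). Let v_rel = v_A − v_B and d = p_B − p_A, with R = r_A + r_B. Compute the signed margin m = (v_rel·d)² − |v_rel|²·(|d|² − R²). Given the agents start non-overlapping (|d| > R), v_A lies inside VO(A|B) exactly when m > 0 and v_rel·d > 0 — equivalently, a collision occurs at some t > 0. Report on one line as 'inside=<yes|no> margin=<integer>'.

d = (-7, 1),  |d|² = 50;  R = 5+2 = 7,  c = 50−7² = 1
v_rel = (-11, -4),  |v_rel|² = 137;  v_rel·d = (-11)·(-7) + (-4)·(1) = 73
137·t² − 146·t + 1 = 0  ⇒  m = 73² − 137·1 = 5192
m = 5192 > 0,  v_rel·d = 73 > 0  ⇒  inside

inside=yes margin=5192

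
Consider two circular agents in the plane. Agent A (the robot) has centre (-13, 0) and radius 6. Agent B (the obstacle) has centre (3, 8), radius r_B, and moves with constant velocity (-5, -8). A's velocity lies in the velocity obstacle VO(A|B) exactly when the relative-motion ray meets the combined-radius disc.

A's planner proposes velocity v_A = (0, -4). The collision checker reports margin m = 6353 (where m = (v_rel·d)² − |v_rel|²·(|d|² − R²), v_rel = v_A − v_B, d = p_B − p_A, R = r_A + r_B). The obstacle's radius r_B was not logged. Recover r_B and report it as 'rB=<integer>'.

m = 6353
d = (16, 8);  v_rel = (5, 4),  |v_rel|² = 41
v_rel×d = (5)·(8) − (4)·(16) = -24
since m = R²·41 − (-24)²:  R² = (576 + 6353) / 41 = 169
R = √169 = 13  ⇒  r_B = 13 − 6 = 7

rB=7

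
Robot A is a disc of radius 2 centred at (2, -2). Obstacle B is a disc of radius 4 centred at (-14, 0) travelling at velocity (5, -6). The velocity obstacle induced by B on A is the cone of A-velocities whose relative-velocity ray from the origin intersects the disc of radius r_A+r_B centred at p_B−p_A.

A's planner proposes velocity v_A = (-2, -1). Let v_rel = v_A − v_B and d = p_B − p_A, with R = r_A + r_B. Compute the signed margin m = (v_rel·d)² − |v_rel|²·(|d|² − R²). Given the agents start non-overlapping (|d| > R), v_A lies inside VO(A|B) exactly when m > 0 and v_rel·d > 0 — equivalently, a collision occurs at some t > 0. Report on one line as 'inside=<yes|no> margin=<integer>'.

d = (-16, 2),  |d|² = 260;  R = 2+4 = 6,  c = 260−6² = 224
v_rel = (-7, 5),  |v_rel|² = 74;  v_rel·d = (-7)·(-16) + (5)·(2) = 122
74·t² − 244·t + 224 = 0  ⇒  m = 122² − 74·224 = -1692
m = -1692 < 0,  v_rel·d = 122 > 0  ⇒  outside

inside=no margin=-1692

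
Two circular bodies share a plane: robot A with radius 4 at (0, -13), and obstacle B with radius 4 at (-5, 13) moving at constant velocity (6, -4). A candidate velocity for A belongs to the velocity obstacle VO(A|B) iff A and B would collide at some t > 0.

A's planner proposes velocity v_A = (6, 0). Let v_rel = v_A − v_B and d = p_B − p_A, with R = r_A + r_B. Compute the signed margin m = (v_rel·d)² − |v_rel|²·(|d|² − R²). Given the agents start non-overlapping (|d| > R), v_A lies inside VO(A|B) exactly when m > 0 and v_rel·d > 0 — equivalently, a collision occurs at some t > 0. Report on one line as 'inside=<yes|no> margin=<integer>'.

d = (-5, 26),  |d|² = 701;  R = 4+4 = 8,  c = 701−8² = 637
v_rel = (0, 4),  |v_rel|² = 16;  v_rel·d = (0)·(-5) + (4)·(26) = 104
16·t² − 208·t + 637 = 0  ⇒  m = 104² − 16·637 = 624
m = 624 > 0,  v_rel·d = 104 > 0  ⇒  inside

inside=yes margin=624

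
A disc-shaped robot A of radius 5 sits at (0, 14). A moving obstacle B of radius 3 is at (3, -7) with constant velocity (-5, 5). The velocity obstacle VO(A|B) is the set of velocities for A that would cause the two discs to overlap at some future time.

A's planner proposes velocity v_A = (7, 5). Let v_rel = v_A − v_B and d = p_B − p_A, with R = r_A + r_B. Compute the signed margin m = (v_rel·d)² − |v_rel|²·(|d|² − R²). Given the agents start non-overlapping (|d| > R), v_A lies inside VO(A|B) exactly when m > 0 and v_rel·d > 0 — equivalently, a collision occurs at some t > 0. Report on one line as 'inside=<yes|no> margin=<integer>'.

d = (3, -21),  |d|² = 450;  R = 5+3 = 8,  c = 450−8² = 386
v_rel = (12, 0),  |v_rel|² = 144;  v_rel·d = (12)·(3) + (0)·(-21) = 36
144·t² − 72·t + 386 = 0  ⇒  m = 36² − 144·386 = -54288
m = -54288 < 0,  v_rel·d = 36 > 0  ⇒  outside

inside=no margin=-54288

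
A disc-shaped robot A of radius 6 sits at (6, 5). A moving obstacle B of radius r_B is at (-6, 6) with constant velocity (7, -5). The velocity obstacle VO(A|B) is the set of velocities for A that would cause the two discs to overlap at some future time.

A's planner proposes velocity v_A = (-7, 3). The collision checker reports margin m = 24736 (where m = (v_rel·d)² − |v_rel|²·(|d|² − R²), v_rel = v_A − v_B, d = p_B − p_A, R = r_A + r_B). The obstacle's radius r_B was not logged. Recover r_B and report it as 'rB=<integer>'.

m = 24736
d = (-12, 1);  v_rel = (-14, 8),  |v_rel|² = 260
v_rel×d = (-14)·(1) − (8)·(-12) = 82
since m = R²·260 − 82²:  R² = (6724 + 24736) / 260 = 121
R = √121 = 11  ⇒  r_B = 11 − 6 = 5

rB=5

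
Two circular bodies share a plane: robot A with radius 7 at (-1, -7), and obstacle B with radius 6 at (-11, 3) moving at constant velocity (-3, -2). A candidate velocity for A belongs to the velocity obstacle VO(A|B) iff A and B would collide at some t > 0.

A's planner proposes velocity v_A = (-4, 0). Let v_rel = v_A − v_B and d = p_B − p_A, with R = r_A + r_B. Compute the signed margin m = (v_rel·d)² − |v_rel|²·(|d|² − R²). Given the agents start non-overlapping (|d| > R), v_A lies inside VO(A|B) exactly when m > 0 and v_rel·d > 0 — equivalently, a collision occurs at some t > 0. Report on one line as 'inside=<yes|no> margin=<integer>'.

d = (-10, 10),  |d|² = 200;  R = 7+6 = 13,  c = 200−13² = 31
v_rel = (-1, 2),  |v_rel|² = 5;  v_rel·d = (-1)·(-10) + (2)·(10) = 30
5·t² − 60·t + 31 = 0  ⇒  m = 30² − 5·31 = 745
m = 745 > 0,  v_rel·d = 30 > 0  ⇒  inside

inside=yes margin=745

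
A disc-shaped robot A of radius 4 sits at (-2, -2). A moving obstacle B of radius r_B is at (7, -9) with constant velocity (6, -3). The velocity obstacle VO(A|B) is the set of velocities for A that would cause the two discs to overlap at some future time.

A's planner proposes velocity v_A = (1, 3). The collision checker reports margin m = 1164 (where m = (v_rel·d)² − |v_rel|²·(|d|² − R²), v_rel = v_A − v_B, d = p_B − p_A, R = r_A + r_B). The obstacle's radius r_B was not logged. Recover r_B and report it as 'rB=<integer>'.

m = 1164
d = (9, -7);  v_rel = (-5, 6),  |v_rel|² = 61
v_rel×d = (-5)·(-7) − (6)·(9) = -19
since m = R²·61 − (-19)²:  R² = (361 + 1164) / 61 = 25
R = √25 = 5  ⇒  r_B = 5 − 4 = 1

rB=1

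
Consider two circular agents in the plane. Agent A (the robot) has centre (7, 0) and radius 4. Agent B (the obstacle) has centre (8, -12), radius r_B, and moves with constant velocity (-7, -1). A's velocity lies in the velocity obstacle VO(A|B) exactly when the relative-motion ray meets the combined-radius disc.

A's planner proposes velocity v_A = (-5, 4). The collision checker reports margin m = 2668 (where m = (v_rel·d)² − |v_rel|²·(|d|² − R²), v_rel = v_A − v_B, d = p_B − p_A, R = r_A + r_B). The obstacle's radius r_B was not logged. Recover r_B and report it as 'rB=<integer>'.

m = 2668
d = (1, -12);  v_rel = (2, 5),  |v_rel|² = 29
v_rel×d = (2)·(-12) − (5)·(1) = -29
since m = R²·29 − (-29)²:  R² = (841 + 2668) / 29 = 121
R = √121 = 11  ⇒  r_B = 11 − 4 = 7

rB=7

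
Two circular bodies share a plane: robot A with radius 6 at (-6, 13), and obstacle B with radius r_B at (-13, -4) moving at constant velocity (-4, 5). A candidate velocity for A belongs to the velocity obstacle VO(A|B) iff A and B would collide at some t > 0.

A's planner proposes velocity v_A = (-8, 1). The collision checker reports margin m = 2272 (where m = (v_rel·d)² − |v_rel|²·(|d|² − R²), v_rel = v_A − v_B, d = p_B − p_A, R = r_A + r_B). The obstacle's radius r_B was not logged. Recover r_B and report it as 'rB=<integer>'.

m = 2272
d = (-7, -17);  v_rel = (-4, -4),  |v_rel|² = 32
v_rel×d = (-4)·(-17) − (-4)·(-7) = 40
since m = R²·32 − 40²:  R² = (1600 + 2272) / 32 = 121
R = √121 = 11  ⇒  r_B = 11 − 6 = 5

rB=5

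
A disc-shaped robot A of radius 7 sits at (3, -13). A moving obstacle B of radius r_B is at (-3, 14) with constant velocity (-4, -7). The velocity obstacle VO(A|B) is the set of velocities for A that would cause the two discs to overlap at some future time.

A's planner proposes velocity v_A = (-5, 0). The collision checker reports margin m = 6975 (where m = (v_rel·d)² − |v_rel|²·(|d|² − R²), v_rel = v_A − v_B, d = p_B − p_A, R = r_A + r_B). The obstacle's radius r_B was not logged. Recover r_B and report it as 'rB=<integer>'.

m = 6975
d = (-6, 27);  v_rel = (-1, 7),  |v_rel|² = 50
v_rel×d = (-1)·(27) − (7)·(-6) = 15
since m = R²·50 − 15²:  R² = (225 + 6975) / 50 = 144
R = √144 = 12  ⇒  r_B = 12 − 7 = 5

rB=5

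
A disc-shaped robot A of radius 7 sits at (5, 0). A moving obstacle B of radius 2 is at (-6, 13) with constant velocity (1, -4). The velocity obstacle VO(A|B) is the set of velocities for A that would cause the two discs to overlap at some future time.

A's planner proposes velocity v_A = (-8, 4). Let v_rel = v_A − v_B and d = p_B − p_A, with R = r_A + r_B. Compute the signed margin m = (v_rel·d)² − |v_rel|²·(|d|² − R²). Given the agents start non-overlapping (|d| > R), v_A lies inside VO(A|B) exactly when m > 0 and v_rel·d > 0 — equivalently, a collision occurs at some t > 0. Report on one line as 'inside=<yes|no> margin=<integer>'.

d = (-11, 13),  |d|² = 290;  R = 7+2 = 9,  c = 290−9² = 209
v_rel = (-9, 8),  |v_rel|² = 145;  v_rel·d = (-9)·(-11) + (8)·(13) = 203
145·t² − 406·t + 209 = 0  ⇒  m = 203² − 145·209 = 10904
m = 10904 > 0,  v_rel·d = 203 > 0  ⇒  inside

inside=yes margin=10904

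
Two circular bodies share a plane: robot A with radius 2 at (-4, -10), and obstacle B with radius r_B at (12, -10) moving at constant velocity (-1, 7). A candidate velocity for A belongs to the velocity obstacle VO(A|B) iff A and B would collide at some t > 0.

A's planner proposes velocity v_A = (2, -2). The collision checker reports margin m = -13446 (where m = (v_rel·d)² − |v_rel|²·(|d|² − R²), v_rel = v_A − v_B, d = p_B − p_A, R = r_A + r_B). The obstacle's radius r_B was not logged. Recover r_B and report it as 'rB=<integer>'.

m = -13446
d = (16, 0);  v_rel = (3, -9),  |v_rel|² = 90
v_rel×d = (3)·(0) − (-9)·(16) = 144
since m = R²·90 − 144²:  R² = (20736 + -13446) / 90 = 81
R = √81 = 9  ⇒  r_B = 9 − 2 = 7

rB=7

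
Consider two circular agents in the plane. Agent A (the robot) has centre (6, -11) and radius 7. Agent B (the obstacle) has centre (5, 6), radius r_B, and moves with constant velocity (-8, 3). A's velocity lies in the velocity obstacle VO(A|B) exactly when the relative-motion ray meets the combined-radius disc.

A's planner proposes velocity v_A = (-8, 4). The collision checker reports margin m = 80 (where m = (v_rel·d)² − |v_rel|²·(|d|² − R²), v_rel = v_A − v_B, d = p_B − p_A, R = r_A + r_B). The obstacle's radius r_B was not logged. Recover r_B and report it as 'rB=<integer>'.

m = 80
d = (-1, 17);  v_rel = (0, 1),  |v_rel|² = 1
v_rel×d = (0)·(17) − (1)·(-1) = 1
since m = R²·1 − 1²:  R² = (1 + 80) / 1 = 81
R = √81 = 9  ⇒  r_B = 9 − 7 = 2

rB=2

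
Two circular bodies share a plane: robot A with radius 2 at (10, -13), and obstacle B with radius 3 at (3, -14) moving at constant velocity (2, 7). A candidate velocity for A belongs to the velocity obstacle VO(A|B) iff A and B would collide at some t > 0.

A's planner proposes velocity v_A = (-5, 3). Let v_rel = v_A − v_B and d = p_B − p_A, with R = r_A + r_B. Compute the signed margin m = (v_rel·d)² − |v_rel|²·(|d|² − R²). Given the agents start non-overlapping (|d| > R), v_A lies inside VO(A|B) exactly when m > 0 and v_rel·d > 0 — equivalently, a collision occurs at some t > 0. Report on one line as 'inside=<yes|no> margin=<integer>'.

d = (-7, -1),  |d|² = 50;  R = 2+3 = 5,  c = 50−5² = 25
v_rel = (-7, -4),  |v_rel|² = 65;  v_rel·d = (-7)·(-7) + (-4)·(-1) = 53
65·t² − 106·t + 25 = 0  ⇒  m = 53² − 65·25 = 1184
m = 1184 > 0,  v_rel·d = 53 > 0  ⇒  inside

inside=yes margin=1184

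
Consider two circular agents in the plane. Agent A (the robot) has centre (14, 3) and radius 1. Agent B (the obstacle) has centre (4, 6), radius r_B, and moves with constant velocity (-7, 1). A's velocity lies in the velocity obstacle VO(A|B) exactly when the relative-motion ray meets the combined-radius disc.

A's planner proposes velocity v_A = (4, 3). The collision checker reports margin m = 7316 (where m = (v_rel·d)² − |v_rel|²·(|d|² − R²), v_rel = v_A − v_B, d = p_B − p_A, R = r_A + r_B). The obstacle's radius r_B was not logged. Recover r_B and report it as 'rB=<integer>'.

m = 7316
d = (-10, 3);  v_rel = (11, 2),  |v_rel|² = 125
v_rel×d = (11)·(3) − (2)·(-10) = 53
since m = R²·125 − 53²:  R² = (2809 + 7316) / 125 = 81
R = √81 = 9  ⇒  r_B = 9 − 1 = 8

rB=8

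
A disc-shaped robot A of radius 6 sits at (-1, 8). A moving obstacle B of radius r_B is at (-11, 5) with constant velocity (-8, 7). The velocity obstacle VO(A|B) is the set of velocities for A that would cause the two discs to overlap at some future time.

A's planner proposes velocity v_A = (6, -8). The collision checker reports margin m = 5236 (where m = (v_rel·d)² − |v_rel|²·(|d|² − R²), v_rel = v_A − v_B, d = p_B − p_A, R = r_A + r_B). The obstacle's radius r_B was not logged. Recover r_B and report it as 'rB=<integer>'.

m = 5236
d = (-10, -3);  v_rel = (14, -15),  |v_rel|² = 421
v_rel×d = (14)·(-3) − (-15)·(-10) = -192
since m = R²·421 − (-192)²:  R² = (36864 + 5236) / 421 = 100
R = √100 = 10  ⇒  r_B = 10 − 6 = 4

rB=4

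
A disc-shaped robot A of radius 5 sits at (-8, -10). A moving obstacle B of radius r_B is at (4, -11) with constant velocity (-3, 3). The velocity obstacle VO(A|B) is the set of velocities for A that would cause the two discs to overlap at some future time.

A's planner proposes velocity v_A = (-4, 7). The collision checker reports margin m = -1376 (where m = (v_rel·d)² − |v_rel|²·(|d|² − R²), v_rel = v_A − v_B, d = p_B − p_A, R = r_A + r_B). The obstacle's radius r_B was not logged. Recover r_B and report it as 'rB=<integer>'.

m = -1376
d = (12, -1);  v_rel = (-1, 4),  |v_rel|² = 17
v_rel×d = (-1)·(-1) − (4)·(12) = -47
since m = R²·17 − (-47)²:  R² = (2209 + -1376) / 17 = 49
R = √49 = 7  ⇒  r_B = 7 − 5 = 2

rB=2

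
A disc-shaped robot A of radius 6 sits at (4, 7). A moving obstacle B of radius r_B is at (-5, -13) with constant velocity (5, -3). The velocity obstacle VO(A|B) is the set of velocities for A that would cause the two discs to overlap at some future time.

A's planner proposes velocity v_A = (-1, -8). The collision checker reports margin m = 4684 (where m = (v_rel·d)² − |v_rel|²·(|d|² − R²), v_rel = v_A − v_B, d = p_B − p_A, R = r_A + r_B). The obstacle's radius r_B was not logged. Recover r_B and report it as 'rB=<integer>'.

m = 4684
d = (-9, -20);  v_rel = (-6, -5),  |v_rel|² = 61
v_rel×d = (-6)·(-20) − (-5)·(-9) = 75
since m = R²·61 − 75²:  R² = (5625 + 4684) / 61 = 169
R = √169 = 13  ⇒  r_B = 13 − 6 = 7

rB=7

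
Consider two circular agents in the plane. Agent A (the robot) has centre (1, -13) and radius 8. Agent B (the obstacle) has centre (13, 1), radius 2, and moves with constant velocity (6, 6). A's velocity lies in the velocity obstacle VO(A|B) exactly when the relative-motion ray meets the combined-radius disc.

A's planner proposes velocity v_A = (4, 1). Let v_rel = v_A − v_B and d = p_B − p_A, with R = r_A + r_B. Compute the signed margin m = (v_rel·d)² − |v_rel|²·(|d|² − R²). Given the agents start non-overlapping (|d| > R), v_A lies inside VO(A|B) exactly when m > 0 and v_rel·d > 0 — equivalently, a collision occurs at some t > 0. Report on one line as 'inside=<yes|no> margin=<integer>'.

d = (12, 14),  |d|² = 340;  R = 8+2 = 10,  c = 340−10² = 240
v_rel = (-2, -5),  |v_rel|² = 29;  v_rel·d = (-2)·(12) + (-5)·(14) = -94
29·t² + 188·t + 240 = 0  ⇒  m = (-94)² − 29·240 = 1876
m = 1876 > 0,  v_rel·d = -94 < 0  ⇒  outside

inside=no margin=1876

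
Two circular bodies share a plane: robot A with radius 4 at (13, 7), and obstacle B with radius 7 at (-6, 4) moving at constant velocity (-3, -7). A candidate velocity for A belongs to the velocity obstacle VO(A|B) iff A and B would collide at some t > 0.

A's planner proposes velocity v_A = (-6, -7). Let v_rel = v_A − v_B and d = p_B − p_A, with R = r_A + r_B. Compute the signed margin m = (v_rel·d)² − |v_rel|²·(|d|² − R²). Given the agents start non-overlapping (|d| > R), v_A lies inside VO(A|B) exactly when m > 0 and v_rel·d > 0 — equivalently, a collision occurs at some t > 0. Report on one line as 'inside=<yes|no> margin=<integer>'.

d = (-19, -3),  |d|² = 370;  R = 4+7 = 11,  c = 370−11² = 249
v_rel = (-3, 0),  |v_rel|² = 9;  v_rel·d = (-3)·(-19) + (0)·(-3) = 57
9·t² − 114·t + 249 = 0  ⇒  m = 57² − 9·249 = 1008
m = 1008 > 0,  v_rel·d = 57 > 0  ⇒  inside

inside=yes margin=1008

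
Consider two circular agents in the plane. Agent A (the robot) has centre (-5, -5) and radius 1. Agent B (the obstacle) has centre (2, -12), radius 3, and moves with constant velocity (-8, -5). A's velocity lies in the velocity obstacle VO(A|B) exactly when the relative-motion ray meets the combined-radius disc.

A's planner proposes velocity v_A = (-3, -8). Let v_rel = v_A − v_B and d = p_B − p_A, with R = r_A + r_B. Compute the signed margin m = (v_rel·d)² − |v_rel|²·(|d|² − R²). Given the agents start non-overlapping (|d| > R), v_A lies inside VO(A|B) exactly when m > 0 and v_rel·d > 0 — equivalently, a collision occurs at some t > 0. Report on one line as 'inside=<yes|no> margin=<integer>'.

d = (7, -7),  |d|² = 98;  R = 1+3 = 4,  c = 98−4² = 82
v_rel = (5, -3),  |v_rel|² = 34;  v_rel·d = (5)·(7) + (-3)·(-7) = 56
34·t² − 112·t + 82 = 0  ⇒  m = 56² − 34·82 = 348
m = 348 > 0,  v_rel·d = 56 > 0  ⇒  inside

inside=yes margin=348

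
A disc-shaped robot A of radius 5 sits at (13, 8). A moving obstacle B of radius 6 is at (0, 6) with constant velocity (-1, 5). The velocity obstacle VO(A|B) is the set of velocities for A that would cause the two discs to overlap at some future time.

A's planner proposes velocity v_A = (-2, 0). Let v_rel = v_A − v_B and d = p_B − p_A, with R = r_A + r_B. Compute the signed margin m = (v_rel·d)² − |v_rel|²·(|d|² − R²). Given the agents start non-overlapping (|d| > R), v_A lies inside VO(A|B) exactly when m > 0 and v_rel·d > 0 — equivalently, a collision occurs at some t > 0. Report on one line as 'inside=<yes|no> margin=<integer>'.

d = (-13, -2),  |d|² = 173;  R = 5+6 = 11,  c = 173−11² = 52
v_rel = (-1, -5),  |v_rel|² = 26;  v_rel·d = (-1)·(-13) + (-5)·(-2) = 23
26·t² − 46·t + 52 = 0  ⇒  m = 23² − 26·52 = -823
m = -823 < 0,  v_rel·d = 23 > 0  ⇒  outside

inside=no margin=-823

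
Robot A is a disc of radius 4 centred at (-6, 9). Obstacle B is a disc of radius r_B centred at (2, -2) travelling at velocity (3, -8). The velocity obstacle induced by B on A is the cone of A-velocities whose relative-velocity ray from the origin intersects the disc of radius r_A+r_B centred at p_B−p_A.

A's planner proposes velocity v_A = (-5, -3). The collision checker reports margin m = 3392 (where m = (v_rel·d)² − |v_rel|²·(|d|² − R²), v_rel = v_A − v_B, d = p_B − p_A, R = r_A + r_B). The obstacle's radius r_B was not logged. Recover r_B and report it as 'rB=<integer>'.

m = 3392
d = (8, -11);  v_rel = (-8, 5),  |v_rel|² = 89
v_rel×d = (-8)·(-11) − (5)·(8) = 48
since m = R²·89 − 48²:  R² = (2304 + 3392) / 89 = 64
R = √64 = 8  ⇒  r_B = 8 − 4 = 4

rB=4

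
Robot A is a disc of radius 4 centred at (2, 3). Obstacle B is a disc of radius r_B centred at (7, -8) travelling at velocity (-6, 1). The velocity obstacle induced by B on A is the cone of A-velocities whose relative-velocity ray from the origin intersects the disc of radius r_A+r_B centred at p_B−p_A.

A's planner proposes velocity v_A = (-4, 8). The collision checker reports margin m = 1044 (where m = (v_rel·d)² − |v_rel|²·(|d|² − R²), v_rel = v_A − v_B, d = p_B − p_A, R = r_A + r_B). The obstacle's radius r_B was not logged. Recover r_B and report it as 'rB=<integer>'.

m = 1044
d = (5, -11);  v_rel = (2, 7),  |v_rel|² = 53
v_rel×d = (2)·(-11) − (7)·(5) = -57
since m = R²·53 − (-57)²:  R² = (3249 + 1044) / 53 = 81
R = √81 = 9  ⇒  r_B = 9 − 4 = 5

rB=5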